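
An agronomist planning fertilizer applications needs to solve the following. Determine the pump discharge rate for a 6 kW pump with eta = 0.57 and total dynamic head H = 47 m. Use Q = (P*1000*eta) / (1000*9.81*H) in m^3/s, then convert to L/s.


Q = (P * 1000 * eta) / (rho * g * H)
  = (6 * 1000 * 0.57) / (1000 * 9.81 * 47)
  = 3420 / 461070
  = 0.00742 m^3/s = 7.42 L/s


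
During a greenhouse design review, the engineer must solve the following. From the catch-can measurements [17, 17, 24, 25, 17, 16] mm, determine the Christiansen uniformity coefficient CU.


xbar = 116 / 6 = 19.333
sum|xi - xbar| = 20.667
CU = 100 * (1 - 20.667 / (6 * 19.333))
   = 100 * (1 - 0.1782)
   = 82.18%


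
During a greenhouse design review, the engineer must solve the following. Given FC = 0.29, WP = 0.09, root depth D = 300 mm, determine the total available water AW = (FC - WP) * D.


AW = (FC - WP) * D
   = (0.29 - 0.09) * 300
   = 0.20 * 300
   = 60 mm


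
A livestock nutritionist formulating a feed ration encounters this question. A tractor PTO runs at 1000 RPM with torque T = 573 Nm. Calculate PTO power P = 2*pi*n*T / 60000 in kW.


P = 2*pi*n*T / 60000
  = 2*pi * 1000 * 573 / 60000
  = 3600265.18 / 60000
  = 60.00 kW


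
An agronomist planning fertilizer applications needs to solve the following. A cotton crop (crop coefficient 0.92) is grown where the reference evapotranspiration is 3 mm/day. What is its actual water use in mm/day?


ETc = Kc * ET0
    = 0.92 * 3
    = 2.76 mm/day


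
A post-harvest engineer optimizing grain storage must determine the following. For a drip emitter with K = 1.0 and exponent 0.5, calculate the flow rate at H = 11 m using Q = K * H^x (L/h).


Q = K * H^x
  = 1.0 * 11^0.5
  = 1.0 * 3.3166
  = 3.32 L/h


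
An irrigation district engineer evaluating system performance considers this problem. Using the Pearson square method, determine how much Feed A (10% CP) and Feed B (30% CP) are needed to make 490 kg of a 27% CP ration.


parts_A = CP_b - target = 30 - 27 = 3
parts_B = target - CP_a = 27 - 10 = 17
total_parts = 3 + 17 = 20
Feed A = 490 * 3 / 20 = 73.50 kg
Feed B = 490 * 17 / 20 = 416.50 kg

73.50 kg


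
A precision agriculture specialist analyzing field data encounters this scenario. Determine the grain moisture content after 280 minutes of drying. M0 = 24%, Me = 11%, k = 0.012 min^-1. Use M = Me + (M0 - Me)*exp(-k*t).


M = Me + (M0 - Me) * e^(-k*t)
  = 11 + (24 - 11) * e^(-0.012*280)
  = 11 + 13 * e^(-3.360)
  = 11 + 13 * 0.03474
  = 11 + 0.4516
  = 11.45%


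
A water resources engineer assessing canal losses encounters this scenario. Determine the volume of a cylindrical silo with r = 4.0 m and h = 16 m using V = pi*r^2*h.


V = pi * r^2 * h
  = pi * 4.0^2 * 16
  = pi * 16 * 16
  = 804.25 m^3


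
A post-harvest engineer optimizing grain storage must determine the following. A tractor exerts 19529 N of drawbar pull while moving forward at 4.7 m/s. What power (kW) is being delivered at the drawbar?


P = F * v / 1000
  = 19529 * 4.7 / 1000
  = 91786.30 / 1000
  = 91.79 kW


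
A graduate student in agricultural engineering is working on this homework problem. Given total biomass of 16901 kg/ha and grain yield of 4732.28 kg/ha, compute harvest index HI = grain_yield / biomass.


HI = grain_yield / biomass
   = 4732.28 / 16901
   = 0.28


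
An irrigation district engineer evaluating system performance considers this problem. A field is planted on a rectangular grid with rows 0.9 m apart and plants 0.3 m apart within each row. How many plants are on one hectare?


D = 10000 / (row_sp * plant_sp)
  = 10000 / (0.9 * 0.3)
  = 10000 / 0.2700
  = 37037.04 plants/ha


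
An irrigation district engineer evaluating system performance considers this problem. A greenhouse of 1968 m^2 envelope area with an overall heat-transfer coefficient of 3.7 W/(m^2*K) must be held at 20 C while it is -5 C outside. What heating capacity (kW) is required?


dT = 20 - (-5) = 25 K
Q = U * A * dT
  = 3.7 * 1968 * 25
  = 182040 W = 182.04 kW


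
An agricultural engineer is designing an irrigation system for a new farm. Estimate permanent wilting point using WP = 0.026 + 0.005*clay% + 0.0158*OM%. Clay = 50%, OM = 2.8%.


WP = 0.026 + 0.005*50 + 0.0158*2.8
   = 0.026 + 0.2500 + 0.0442
   = 0.3202


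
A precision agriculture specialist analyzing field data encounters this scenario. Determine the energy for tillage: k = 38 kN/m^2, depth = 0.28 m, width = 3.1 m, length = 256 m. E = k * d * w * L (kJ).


E = k * d * w * L
  = 38 * 0.28 * 3.1 * 256
  = 8443.90 kJ


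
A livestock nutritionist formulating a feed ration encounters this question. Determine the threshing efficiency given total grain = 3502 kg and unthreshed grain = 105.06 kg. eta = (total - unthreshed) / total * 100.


eta = (total - unthreshed) / total * 100
    = (3502 - 105.06) / 3502 * 100
    = 3396.94 / 3502 * 100
    = 97%


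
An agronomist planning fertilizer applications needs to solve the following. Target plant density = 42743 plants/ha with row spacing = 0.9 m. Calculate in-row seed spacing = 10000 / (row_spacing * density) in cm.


spacing = 10000 / (row_sp * density)
        = 10000 / (0.9 * 42743)
        = 10000 / 38468.70
        = 0.25995 m = 26.00 cm


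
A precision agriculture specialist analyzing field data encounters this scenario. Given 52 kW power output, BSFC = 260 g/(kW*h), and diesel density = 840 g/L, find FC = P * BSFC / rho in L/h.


FC = P * BSFC / rho_fuel
   = 52 * 260 / 840
   = 13520 / 840
   = 16.10 L/h


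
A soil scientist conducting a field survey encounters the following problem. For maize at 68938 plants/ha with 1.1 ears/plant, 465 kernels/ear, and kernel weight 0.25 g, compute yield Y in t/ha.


Y = density * ears * kernels * kw
  = 68938 * 1.1 * 465 * 0.25 g/ha
  = 8815446.75 g/ha
  = 8815.45 kg/ha = 8.82 t/ha


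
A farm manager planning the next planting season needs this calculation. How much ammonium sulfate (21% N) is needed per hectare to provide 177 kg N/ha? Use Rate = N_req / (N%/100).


Rate = N_required / (N_content / 100)
     = 177 / (21 / 100)
     = 177 / 0.21
     = 842.86 kg/ha


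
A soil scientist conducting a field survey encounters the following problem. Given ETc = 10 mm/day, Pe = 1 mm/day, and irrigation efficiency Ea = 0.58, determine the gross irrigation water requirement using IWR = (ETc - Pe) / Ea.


IWR = (ETc - Pe) / Ea
    = (10 - 1) / 0.58
    = 9 / 0.58
    = 15.52 mm/day


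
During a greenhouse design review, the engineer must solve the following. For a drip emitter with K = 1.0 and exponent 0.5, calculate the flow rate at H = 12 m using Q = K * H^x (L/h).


Q = K * H^x
  = 1.0 * 12^0.5
  = 1.0 * 3.4641
  = 3.46 L/h


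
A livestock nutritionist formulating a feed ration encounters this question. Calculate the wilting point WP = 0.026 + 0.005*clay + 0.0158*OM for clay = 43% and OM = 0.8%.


WP = 0.026 + 0.005*43 + 0.0158*0.8
   = 0.026 + 0.2150 + 0.0126
   = 0.2536


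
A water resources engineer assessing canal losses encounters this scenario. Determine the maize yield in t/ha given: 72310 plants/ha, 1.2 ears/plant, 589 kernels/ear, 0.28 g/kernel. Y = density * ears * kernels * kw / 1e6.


Y = density * ears * kernels * kw
  = 72310 * 1.2 * 589 * 0.28 g/ha
  = 14310438.24 g/ha
  = 14310.44 kg/ha = 14.31 t/ha


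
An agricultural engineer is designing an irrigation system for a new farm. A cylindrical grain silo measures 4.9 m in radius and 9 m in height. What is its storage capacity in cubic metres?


V = pi * r^2 * h
  = pi * 4.9^2 * 9
  = pi * 24.01 * 9
  = 678.87 m^3


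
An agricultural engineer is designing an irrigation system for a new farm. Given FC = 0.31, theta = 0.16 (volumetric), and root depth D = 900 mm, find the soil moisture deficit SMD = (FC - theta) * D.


SMD = (FC - theta) * D
    = (0.31 - 0.16) * 900
    = 0.150 * 900
    = 135 mm


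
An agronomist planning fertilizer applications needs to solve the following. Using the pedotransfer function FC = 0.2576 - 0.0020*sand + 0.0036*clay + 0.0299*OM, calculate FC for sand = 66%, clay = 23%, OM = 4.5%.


FC = 0.2576 - 0.0020*66 + 0.0036*23 + 0.0299*4.5
   = 0.2576 - 0.1320 + 0.0828 + 0.1346
   = 0.3430


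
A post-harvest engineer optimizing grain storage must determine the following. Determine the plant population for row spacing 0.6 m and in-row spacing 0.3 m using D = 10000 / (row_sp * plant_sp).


D = 10000 / (row_sp * plant_sp)
  = 10000 / (0.6 * 0.3)
  = 10000 / 0.1800
  = 55555.56 plants/ha


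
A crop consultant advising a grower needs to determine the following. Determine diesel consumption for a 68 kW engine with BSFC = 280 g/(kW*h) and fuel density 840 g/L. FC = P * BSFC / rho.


FC = P * BSFC / rho_fuel
   = 68 * 280 / 840
   = 19040 / 840
   = 22.67 L/h


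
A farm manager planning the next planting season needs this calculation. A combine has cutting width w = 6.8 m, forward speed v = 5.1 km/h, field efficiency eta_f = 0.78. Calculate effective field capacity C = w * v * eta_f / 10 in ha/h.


C = w * v * eta_f / 10
  = 6.8 * 5.1 * 0.78 / 10
  = 27.05 / 10
  = 2.71 ha/h


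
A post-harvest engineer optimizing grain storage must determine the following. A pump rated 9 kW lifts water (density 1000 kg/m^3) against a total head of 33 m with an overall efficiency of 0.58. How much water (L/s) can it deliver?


Q = (P * 1000 * eta) / (rho * g * H)
  = (9 * 1000 * 0.58) / (1000 * 9.81 * 33)
  = 5220 / 323730
  = 0.01612 m^3/s = 16.12 L/s


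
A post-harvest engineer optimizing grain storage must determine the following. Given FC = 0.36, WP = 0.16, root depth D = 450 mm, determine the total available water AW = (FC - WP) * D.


AW = (FC - WP) * D
   = (0.36 - 0.16) * 450
   = 0.20 * 450
   = 90 mm


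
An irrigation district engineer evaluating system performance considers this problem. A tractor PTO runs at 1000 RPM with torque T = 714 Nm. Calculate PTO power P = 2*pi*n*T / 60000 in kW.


P = 2*pi*n*T / 60000
  = 2*pi * 1000 * 714 / 60000
  = 4486194.31 / 60000
  = 74.77 kW


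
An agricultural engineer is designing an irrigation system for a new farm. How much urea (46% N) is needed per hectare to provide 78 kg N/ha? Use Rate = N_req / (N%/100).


Rate = N_required / (N_content / 100)
     = 78 / (46 / 100)
     = 78 / 0.46
     = 169.57 kg/ha


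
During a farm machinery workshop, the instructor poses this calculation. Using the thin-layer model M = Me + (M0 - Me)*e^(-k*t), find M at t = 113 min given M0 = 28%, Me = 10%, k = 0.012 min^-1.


M = Me + (M0 - Me) * e^(-k*t)
  = 10 + (28 - 10) * e^(-0.012*113)
  = 10 + 18 * e^(-1.356)
  = 10 + 18 * 0.25769
  = 10 + 4.6384
  = 14.64%


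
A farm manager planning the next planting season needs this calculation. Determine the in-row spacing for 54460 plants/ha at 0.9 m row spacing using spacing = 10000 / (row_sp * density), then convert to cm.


spacing = 10000 / (row_sp * density)
        = 10000 / (0.9 * 54460)
        = 10000 / 49014
        = 0.20402 m = 20.40 cm


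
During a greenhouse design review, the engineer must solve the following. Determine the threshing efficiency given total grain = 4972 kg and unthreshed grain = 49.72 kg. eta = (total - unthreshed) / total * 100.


eta = (total - unthreshed) / total * 100
    = (4972 - 49.72) / 4972 * 100
    = 4922.28 / 4972 * 100
    = 99%


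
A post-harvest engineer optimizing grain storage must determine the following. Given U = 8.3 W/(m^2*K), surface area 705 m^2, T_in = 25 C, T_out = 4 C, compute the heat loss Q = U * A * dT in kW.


dT = 25 - (4) = 21 K
Q = U * A * dT
  = 8.3 * 705 * 21
  = 122881.50 W = 122.88 kW


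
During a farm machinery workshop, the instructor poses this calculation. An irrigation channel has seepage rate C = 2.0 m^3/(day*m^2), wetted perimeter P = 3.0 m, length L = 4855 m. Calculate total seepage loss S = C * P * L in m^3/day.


S = C * P * L
  = 2.0 * 3.0 * 4855
  = 29130 m^3/day


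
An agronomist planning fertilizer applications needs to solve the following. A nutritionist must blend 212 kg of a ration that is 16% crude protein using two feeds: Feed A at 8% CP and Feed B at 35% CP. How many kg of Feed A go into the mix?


parts_A = CP_b - target = 35 - 16 = 19
parts_B = target - CP_a = 16 - 8 = 8
total_parts = 19 + 8 = 27
Feed A = 212 * 19 / 27 = 149.19 kg
Feed B = 212 * 8 / 27 = 62.81 kg

149.19 kg


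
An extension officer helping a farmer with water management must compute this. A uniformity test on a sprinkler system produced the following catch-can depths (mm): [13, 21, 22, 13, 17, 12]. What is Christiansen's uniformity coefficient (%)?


xbar = 98 / 6 = 16.333
sum|xi - xbar| = 22
CU = 100 * (1 - 22 / (6 * 16.333))
   = 100 * (1 - 0.2245)
   = 77.55%


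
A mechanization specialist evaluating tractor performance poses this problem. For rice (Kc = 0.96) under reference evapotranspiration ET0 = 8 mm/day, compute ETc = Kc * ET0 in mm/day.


ETc = Kc * ET0
    = 0.96 * 8
    = 7.68 mm/day


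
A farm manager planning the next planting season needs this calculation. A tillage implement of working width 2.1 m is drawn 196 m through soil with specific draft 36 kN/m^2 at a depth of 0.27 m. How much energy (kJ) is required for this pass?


E = k * d * w * L
  = 36 * 0.27 * 2.1 * 196
  = 4000.75 kJ


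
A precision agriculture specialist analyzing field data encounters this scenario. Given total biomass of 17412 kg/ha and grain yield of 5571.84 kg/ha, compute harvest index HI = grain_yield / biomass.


HI = grain_yield / biomass
   = 5571.84 / 17412
   = 0.32


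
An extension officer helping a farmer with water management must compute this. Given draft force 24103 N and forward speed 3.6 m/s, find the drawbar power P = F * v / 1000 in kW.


P = F * v / 1000
  = 24103 * 3.6 / 1000
  = 86770.80 / 1000
  = 86.77 kW


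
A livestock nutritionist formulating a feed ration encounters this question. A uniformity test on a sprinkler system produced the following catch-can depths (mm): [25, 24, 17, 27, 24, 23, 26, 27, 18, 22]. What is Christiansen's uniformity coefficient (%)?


xbar = 233 / 10 = 23.300
sum|xi - xbar| = 26.400
CU = 100 * (1 - 26.400 / (10 * 23.300))
   = 100 * (1 - 0.1133)
   = 88.67%


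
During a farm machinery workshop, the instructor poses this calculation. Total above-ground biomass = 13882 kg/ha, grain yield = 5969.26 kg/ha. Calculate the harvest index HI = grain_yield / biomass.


HI = grain_yield / biomass
   = 5969.26 / 13882
   = 0.43


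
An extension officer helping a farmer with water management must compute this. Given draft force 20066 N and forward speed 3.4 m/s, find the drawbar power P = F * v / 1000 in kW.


P = F * v / 1000
  = 20066 * 3.4 / 1000
  = 68224.40 / 1000
  = 68.22 kW


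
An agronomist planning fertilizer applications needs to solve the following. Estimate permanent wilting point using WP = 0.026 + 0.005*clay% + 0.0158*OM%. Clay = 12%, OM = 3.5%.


WP = 0.026 + 0.005*12 + 0.0158*3.5
   = 0.026 + 0.0600 + 0.0553
   = 0.1413


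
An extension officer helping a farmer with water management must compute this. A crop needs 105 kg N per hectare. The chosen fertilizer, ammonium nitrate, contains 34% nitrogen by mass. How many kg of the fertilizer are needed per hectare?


Rate = N_required / (N_content / 100)
     = 105 / (34 / 100)
     = 105 / 0.34
     = 308.82 kg/ha


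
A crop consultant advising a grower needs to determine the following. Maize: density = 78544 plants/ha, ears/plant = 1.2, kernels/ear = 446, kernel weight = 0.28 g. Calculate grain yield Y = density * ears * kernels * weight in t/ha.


Y = density * ears * kernels * kw
  = 78544 * 1.2 * 446 * 0.28 g/ha
  = 11770289.66 g/ha
  = 11770.29 kg/ha = 11.77 t/ha


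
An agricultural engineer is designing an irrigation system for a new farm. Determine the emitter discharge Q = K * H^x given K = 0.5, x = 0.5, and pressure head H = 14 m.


Q = K * H^x
  = 0.5 * 14^0.5
  = 0.5 * 3.7417
  = 1.87 L/h


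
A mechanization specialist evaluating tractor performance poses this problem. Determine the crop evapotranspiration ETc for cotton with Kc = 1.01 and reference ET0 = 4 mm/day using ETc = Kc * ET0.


ETc = Kc * ET0
    = 1.01 * 4
    = 4.04 mm/day


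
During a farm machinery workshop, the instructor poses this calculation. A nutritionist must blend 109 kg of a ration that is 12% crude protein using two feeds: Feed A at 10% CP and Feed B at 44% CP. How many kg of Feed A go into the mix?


parts_A = CP_b - target = 44 - 12 = 32
parts_B = target - CP_a = 12 - 10 = 2
total_parts = 32 + 2 = 34
Feed A = 109 * 32 / 34 = 102.59 kg
Feed B = 109 * 2 / 34 = 6.41 kg

102.59 kg


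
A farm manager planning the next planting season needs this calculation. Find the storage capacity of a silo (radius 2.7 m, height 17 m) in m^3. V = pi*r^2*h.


V = pi * r^2 * h
  = pi * 2.7^2 * 17
  = pi * 7.29 * 17
  = 389.34 m^3


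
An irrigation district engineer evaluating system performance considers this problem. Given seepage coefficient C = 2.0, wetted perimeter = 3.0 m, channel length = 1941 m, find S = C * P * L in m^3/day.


S = C * P * L
  = 2.0 * 3.0 * 1941
  = 11646 m^3/day


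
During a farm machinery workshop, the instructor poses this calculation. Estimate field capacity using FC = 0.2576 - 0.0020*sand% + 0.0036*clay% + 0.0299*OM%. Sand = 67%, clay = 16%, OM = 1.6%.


FC = 0.2576 - 0.0020*67 + 0.0036*16 + 0.0299*1.6
   = 0.2576 - 0.1340 + 0.0576 + 0.0478
   = 0.2290


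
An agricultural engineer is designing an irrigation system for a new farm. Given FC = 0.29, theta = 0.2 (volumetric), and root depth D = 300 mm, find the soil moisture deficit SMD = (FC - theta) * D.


SMD = (FC - theta) * D
    = (0.29 - 0.2) * 300
    = 0.090 * 300
    = 27 mm


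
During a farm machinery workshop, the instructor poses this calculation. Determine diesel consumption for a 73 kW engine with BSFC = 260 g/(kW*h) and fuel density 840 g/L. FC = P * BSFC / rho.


FC = P * BSFC / rho_fuel
   = 73 * 260 / 840
   = 18980 / 840
   = 22.60 L/h


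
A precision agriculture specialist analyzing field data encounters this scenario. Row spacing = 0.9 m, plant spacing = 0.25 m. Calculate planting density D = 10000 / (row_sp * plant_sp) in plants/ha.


D = 10000 / (row_sp * plant_sp)
  = 10000 / (0.9 * 0.25)
  = 10000 / 0.2250
  = 44444.44 plants/ha


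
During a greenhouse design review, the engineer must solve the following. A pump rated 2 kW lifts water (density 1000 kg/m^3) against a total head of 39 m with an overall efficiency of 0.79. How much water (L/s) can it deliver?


Q = (P * 1000 * eta) / (rho * g * H)
  = (2 * 1000 * 0.79) / (1000 * 9.81 * 39)
  = 1580 / 382590
  = 0.00413 m^3/s = 4.13 L/s


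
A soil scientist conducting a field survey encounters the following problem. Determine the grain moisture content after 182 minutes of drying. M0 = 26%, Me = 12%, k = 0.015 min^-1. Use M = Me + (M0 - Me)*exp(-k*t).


M = Me + (M0 - Me) * e^(-k*t)
  = 12 + (26 - 12) * e^(-0.015*182)
  = 12 + 14 * e^(-2.730)
  = 12 + 14 * 0.06522
  = 12 + 0.9131
  = 12.91%


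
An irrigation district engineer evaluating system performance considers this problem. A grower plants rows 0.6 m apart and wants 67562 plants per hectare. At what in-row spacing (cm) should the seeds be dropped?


spacing = 10000 / (row_sp * density)
        = 10000 / (0.6 * 67562)
        = 10000 / 40537.20
        = 0.24669 m = 24.67 cm


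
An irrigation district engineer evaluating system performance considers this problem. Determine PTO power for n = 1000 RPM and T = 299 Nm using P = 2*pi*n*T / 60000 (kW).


P = 2*pi*n*T / 60000
  = 2*pi * 1000 * 299 / 60000
  = 1878672.41 / 60000
  = 31.31 kW


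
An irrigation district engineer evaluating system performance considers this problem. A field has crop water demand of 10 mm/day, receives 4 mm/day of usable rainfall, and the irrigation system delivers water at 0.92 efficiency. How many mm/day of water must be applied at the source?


IWR = (ETc - Pe) / Ea
    = (10 - 4) / 0.92
    = 6 / 0.92
    = 6.52 mm/day


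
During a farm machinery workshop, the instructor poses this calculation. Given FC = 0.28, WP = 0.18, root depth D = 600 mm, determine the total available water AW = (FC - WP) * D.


AW = (FC - WP) * D
   = (0.28 - 0.18) * 600
   = 0.10 * 600
   = 60 mm


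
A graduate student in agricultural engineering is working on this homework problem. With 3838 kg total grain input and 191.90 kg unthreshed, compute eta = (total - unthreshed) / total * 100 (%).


eta = (total - unthreshed) / total * 100
    = (3838 - 191.90) / 3838 * 100
    = 3646.10 / 3838 * 100
    = 95%


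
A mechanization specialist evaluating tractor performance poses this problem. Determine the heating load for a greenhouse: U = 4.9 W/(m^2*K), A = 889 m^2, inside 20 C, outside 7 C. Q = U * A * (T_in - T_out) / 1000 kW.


dT = 20 - (7) = 13 K
Q = U * A * dT
  = 4.9 * 889 * 13
  = 56629.30 W = 56.63 kW


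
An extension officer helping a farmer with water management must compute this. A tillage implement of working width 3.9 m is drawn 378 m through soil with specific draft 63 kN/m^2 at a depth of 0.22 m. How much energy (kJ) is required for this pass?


E = k * d * w * L
  = 63 * 0.22 * 3.9 * 378
  = 20432.41 kJ


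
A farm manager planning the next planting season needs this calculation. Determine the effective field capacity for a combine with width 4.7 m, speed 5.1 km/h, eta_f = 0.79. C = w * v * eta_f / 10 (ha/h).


C = w * v * eta_f / 10
  = 4.7 * 5.1 * 0.79 / 10
  = 18.94 / 10
  = 1.89 ha/h


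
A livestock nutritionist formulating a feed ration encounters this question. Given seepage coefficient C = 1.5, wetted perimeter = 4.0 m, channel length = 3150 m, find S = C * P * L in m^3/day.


S = C * P * L
  = 1.5 * 4.0 * 3150
  = 18900 m^3/day


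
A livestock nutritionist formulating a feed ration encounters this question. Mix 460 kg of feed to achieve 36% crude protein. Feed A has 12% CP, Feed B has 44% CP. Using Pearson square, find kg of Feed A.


parts_A = CP_b - target = 44 - 36 = 8
parts_B = target - CP_a = 36 - 12 = 24
total_parts = 8 + 24 = 32
Feed A = 460 * 8 / 32 = 115 kg
Feed B = 460 * 24 / 32 = 345 kg

115 kg


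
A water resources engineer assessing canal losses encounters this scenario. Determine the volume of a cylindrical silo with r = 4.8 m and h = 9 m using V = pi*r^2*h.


V = pi * r^2 * h
  = pi * 4.8^2 * 9
  = pi * 23.04 * 9
  = 651.44 m^3


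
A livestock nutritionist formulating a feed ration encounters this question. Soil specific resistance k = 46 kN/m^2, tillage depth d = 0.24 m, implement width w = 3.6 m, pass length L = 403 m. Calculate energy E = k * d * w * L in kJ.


E = k * d * w * L
  = 46 * 0.24 * 3.6 * 403
  = 16016.83 kJ


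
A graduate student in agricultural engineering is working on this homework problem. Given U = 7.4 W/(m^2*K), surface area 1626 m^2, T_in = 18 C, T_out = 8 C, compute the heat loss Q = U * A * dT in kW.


dT = 18 - (8) = 10 K
Q = U * A * dT
  = 7.4 * 1626 * 10
  = 120324 W = 120.32 kW


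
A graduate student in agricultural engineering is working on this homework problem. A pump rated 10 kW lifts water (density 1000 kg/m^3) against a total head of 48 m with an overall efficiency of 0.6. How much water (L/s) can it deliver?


Q = (P * 1000 * eta) / (rho * g * H)
  = (10 * 1000 * 0.6) / (1000 * 9.81 * 48)
  = 6000 / 470880
  = 0.01274 m^3/s = 12.74 L/s


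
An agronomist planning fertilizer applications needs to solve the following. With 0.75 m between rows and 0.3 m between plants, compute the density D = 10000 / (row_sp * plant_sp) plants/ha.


D = 10000 / (row_sp * plant_sp)
  = 10000 / (0.75 * 0.3)
  = 10000 / 0.2250
  = 44444.44 plants/ha


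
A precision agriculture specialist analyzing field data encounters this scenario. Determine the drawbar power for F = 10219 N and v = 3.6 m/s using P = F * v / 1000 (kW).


P = F * v / 1000
  = 10219 * 3.6 / 1000
  = 36788.40 / 1000
  = 36.79 kW


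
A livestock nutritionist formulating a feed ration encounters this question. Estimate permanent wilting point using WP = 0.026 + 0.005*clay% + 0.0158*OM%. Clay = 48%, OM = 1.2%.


WP = 0.026 + 0.005*48 + 0.0158*1.2
   = 0.026 + 0.2400 + 0.0190
   = 0.2850


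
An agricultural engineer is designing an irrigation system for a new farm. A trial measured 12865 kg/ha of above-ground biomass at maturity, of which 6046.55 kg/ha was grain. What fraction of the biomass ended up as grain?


HI = grain_yield / biomass
   = 6046.55 / 12865
   = 0.47


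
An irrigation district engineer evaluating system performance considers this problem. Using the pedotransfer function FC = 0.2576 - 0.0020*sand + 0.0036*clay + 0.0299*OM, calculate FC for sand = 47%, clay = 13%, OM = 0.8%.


FC = 0.2576 - 0.0020*47 + 0.0036*13 + 0.0299*0.8
   = 0.2576 - 0.0940 + 0.0468 + 0.0239
   = 0.2343


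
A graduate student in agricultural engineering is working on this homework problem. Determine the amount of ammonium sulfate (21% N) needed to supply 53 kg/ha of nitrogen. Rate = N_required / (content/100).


Rate = N_required / (N_content / 100)
     = 53 / (21 / 100)
     = 53 / 0.21
     = 252.38 kg/ha


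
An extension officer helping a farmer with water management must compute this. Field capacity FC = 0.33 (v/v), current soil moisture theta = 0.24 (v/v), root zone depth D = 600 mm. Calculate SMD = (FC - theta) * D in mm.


SMD = (FC - theta) * D
    = (0.33 - 0.24) * 600
    = 0.090 * 600
    = 54 mm


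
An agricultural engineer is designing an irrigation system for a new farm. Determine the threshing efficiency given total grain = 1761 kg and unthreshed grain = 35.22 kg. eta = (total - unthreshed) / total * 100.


eta = (total - unthreshed) / total * 100
    = (1761 - 35.22) / 1761 * 100
    = 1725.78 / 1761 * 100
    = 98%


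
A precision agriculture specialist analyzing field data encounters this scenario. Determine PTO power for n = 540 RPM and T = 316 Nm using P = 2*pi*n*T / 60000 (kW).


P = 2*pi*n*T / 60000
  = 2*pi * 540 * 316 / 60000
  = 1072162.74 / 60000
  = 17.87 kW


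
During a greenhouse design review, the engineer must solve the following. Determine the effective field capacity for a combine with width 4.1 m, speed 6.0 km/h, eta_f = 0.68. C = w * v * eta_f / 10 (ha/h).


C = w * v * eta_f / 10
  = 4.1 * 6.0 * 0.68 / 10
  = 16.73 / 10
  = 1.67 ha/h


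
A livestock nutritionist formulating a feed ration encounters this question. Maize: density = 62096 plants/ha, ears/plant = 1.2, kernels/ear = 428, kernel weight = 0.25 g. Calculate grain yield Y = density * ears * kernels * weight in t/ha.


Y = density * ears * kernels * kw
  = 62096 * 1.2 * 428 * 0.25 g/ha
  = 7973126.40 g/ha
  = 7973.13 kg/ha = 7.97 t/ha


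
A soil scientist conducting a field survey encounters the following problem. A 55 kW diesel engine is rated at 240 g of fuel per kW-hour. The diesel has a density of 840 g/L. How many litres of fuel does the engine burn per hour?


FC = P * BSFC / rho_fuel
   = 55 * 240 / 840
   = 13200 / 840
   = 15.71 L/h


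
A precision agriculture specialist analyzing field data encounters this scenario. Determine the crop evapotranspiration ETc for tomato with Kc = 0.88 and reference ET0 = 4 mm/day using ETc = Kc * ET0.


ETc = Kc * ET0
    = 0.88 * 4
    = 3.52 mm/day


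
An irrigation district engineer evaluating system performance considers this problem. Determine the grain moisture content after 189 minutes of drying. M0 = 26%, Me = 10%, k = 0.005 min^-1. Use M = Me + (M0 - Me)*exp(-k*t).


M = Me + (M0 - Me) * e^(-k*t)
  = 10 + (26 - 10) * e^(-0.005*189)
  = 10 + 16 * e^(-0.945)
  = 10 + 16 * 0.38868
  = 10 + 6.2189
  = 16.22%


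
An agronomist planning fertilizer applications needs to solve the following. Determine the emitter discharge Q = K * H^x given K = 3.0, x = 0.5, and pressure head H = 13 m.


Q = K * H^x
  = 3.0 * 13^0.5
  = 3.0 * 3.6056
  = 10.82 L/h


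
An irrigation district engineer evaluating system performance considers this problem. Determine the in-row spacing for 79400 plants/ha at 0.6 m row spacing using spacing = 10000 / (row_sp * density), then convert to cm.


spacing = 10000 / (row_sp * density)
        = 10000 / (0.6 * 79400)
        = 10000 / 47640
        = 0.20991 m = 20.99 cm


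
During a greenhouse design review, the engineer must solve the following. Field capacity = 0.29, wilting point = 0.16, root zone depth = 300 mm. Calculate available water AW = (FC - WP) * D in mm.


AW = (FC - WP) * D
   = (0.29 - 0.16) * 300
   = 0.13 * 300
   = 39 mm


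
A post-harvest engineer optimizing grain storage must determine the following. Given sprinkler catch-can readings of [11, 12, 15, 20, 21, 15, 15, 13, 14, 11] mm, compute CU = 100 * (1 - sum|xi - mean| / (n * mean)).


xbar = 147 / 10 = 14.700
sum|xi - xbar| = 25
CU = 100 * (1 - 25 / (10 * 14.700))
   = 100 * (1 - 0.1701)
   = 82.99%


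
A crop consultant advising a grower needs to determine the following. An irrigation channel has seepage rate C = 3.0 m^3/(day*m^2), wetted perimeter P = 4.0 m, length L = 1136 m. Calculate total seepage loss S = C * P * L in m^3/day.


S = C * P * L
  = 3.0 * 4.0 * 1136
  = 13632 m^3/day


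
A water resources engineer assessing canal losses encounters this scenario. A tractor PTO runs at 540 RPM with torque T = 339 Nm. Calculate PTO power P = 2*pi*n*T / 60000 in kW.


P = 2*pi*n*T / 60000
  = 2*pi * 540 * 339 / 60000
  = 1150199.90 / 60000
  = 19.17 kW


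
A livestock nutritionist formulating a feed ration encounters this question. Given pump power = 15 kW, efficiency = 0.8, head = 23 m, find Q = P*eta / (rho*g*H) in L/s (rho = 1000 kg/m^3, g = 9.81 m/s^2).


Q = (P * 1000 * eta) / (rho * g * H)
  = (15 * 1000 * 0.8) / (1000 * 9.81 * 23)
  = 12000 / 225630
  = 0.05318 m^3/s = 53.18 L/s


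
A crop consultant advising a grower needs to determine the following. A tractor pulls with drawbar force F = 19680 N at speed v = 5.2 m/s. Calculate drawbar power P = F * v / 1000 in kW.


P = F * v / 1000
  = 19680 * 5.2 / 1000
  = 102336 / 1000
  = 102.34 kW


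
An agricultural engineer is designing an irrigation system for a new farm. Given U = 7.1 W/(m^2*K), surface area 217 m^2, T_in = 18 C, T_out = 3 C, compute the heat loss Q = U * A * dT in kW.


dT = 18 - (3) = 15 K
Q = U * A * dT
  = 7.1 * 217 * 15
  = 23110.50 W = 23.11 kW


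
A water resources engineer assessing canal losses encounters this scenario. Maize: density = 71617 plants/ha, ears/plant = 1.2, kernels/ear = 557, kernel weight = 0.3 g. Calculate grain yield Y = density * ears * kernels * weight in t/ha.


Y = density * ears * kernels * kw
  = 71617 * 1.2 * 557 * 0.3 g/ha
  = 14360640.84 g/ha
  = 14360.64 kg/ha = 14.36 t/ha


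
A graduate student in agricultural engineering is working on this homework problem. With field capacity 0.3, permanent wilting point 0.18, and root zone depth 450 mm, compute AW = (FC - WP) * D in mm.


AW = (FC - WP) * D
   = (0.3 - 0.18) * 450
   = 0.12 * 450
   = 54 mm


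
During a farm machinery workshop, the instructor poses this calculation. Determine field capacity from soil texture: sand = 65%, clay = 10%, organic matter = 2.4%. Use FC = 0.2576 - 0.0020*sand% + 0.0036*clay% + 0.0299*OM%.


FC = 0.2576 - 0.0020*65 + 0.0036*10 + 0.0299*2.4
   = 0.2576 - 0.1300 + 0.0360 + 0.0718
   = 0.2354


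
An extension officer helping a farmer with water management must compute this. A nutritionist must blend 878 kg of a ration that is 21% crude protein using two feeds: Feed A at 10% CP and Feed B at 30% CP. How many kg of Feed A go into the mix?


parts_A = CP_b - target = 30 - 21 = 9
parts_B = target - CP_a = 21 - 10 = 11
total_parts = 9 + 11 = 20
Feed A = 878 * 9 / 20 = 395.10 kg
Feed B = 878 * 11 / 20 = 482.90 kg

395.10 kg


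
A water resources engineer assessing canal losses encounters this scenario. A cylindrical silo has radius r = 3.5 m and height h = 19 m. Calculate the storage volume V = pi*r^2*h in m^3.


V = pi * r^2 * h
  = pi * 3.5^2 * 19
  = pi * 12.25 * 19
  = 731.21 m^3


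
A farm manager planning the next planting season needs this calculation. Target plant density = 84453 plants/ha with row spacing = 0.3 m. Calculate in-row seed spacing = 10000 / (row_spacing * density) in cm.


spacing = 10000 / (row_sp * density)
        = 10000 / (0.3 * 84453)
        = 10000 / 25335.90
        = 0.39470 m = 39.47 cm


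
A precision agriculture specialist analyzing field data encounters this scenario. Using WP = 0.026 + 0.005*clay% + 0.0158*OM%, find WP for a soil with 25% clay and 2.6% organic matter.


WP = 0.026 + 0.005*25 + 0.0158*2.6
   = 0.026 + 0.1250 + 0.0411
   = 0.1921


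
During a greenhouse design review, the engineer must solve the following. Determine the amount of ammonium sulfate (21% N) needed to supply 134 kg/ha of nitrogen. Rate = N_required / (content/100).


Rate = N_required / (N_content / 100)
     = 134 / (21 / 100)
     = 134 / 0.21
     = 638.10 kg/ha


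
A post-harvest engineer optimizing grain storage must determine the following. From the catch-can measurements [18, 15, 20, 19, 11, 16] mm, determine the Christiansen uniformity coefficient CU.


xbar = 99 / 6 = 16.500
sum|xi - xbar| = 15
CU = 100 * (1 - 15 / (6 * 16.500))
   = 100 * (1 - 0.1515)
   = 84.85%


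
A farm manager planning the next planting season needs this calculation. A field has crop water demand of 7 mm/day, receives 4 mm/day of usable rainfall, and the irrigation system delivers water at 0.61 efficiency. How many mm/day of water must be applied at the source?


IWR = (ETc - Pe) / Ea
    = (7 - 4) / 0.61
    = 3 / 0.61
    = 4.92 mm/day


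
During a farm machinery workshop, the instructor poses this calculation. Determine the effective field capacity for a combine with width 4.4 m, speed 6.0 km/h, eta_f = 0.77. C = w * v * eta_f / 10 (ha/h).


C = w * v * eta_f / 10
  = 4.4 * 6.0 * 0.77 / 10
  = 20.33 / 10
  = 2.03 ha/h


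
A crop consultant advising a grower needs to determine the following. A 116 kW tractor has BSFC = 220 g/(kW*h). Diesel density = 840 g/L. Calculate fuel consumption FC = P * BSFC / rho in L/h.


FC = P * BSFC / rho_fuel
   = 116 * 220 / 840
   = 25520 / 840
   = 30.38 L/h


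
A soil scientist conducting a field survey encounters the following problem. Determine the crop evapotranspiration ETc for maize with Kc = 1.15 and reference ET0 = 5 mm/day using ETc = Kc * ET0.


ETc = Kc * ET0
    = 1.15 * 5
    = 5.75 mm/day


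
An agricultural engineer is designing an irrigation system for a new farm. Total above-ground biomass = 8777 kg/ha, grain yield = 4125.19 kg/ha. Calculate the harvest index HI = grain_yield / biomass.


HI = grain_yield / biomass
   = 4125.19 / 8777
   = 0.47


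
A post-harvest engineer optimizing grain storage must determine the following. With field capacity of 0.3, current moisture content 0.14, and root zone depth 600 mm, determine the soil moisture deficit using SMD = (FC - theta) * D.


SMD = (FC - theta) * D
    = (0.3 - 0.14) * 600
    = 0.160 * 600
    = 96 mm


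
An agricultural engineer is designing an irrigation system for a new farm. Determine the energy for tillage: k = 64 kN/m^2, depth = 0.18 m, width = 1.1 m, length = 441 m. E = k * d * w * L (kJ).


E = k * d * w * L
  = 64 * 0.18 * 1.1 * 441
  = 5588.35 kJ


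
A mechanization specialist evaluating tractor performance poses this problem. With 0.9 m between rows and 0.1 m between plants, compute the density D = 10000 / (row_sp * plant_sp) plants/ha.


D = 10000 / (row_sp * plant_sp)
  = 10000 / (0.9 * 0.1)
  = 10000 / 0.0900
  = 111111.11 plants/ha


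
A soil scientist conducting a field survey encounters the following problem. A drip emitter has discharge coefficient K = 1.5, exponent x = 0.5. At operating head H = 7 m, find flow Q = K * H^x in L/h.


Q = K * H^x
  = 1.5 * 7^0.5
  = 1.5 * 2.6458
  = 3.97 L/h


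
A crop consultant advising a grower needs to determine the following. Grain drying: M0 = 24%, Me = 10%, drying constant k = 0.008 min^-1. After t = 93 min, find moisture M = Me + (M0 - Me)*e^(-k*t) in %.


M = Me + (M0 - Me) * e^(-k*t)
  = 10 + (24 - 10) * e^(-0.008*93)
  = 10 + 14 * e^(-0.744)
  = 10 + 14 * 0.47521
  = 10 + 6.6529
  = 16.65%


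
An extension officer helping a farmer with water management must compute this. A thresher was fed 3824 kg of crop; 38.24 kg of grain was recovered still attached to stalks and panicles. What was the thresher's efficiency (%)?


eta = (total - unthreshed) / total * 100
    = (3824 - 38.24) / 3824 * 100
    = 3785.76 / 3824 * 100
    = 99%


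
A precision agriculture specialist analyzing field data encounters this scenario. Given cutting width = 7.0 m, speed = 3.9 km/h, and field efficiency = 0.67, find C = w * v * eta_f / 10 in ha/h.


C = w * v * eta_f / 10
  = 7.0 * 3.9 * 0.67 / 10
  = 18.29 / 10
  = 1.83 ha/h


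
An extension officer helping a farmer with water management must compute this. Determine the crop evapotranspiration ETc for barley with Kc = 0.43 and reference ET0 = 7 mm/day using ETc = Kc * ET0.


ETc = Kc * ET0
    = 0.43 * 7
    = 3.01 mm/day


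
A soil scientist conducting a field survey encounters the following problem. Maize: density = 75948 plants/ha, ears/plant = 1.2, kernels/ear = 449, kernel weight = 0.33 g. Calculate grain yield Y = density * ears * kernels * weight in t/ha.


Y = density * ears * kernels * kw
  = 75948 * 1.2 * 449 * 0.33 g/ha
  = 13503858.19 g/ha
  = 13503.86 kg/ha = 13.50 t/ha


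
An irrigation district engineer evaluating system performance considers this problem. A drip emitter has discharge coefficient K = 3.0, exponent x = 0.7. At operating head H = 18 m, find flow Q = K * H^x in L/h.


Q = K * H^x
  = 3.0 * 18^0.7
  = 3.0 * 7.5629
  = 22.69 L/h


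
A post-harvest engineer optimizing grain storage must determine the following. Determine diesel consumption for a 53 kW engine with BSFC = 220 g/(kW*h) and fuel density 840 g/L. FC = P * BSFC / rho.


FC = P * BSFC / rho_fuel
   = 53 * 220 / 840
   = 11660 / 840
   = 13.88 L/h


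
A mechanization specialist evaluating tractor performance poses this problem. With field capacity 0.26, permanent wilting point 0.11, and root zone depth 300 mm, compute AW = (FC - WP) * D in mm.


AW = (FC - WP) * D
   = (0.26 - 0.11) * 300
   = 0.15 * 300
   = 45 mm


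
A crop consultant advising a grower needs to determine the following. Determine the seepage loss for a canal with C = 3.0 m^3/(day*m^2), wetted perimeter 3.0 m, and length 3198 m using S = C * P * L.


S = C * P * L
  = 3.0 * 3.0 * 3198
  = 28782 m^3/day


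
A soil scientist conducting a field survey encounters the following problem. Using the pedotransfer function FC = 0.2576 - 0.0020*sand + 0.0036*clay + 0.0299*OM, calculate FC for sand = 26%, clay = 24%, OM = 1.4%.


FC = 0.2576 - 0.0020*26 + 0.0036*24 + 0.0299*1.4
   = 0.2576 - 0.0520 + 0.0864 + 0.0419
   = 0.3339


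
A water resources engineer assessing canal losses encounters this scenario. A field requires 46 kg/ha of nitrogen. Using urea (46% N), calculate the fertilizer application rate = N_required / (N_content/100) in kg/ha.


Rate = N_required / (N_content / 100)
     = 46 / (46 / 100)
     = 46 / 0.46
     = 100 kg/ha


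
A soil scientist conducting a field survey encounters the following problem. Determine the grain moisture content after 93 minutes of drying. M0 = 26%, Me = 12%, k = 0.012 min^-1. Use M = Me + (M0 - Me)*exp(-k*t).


M = Me + (M0 - Me) * e^(-k*t)
  = 12 + (26 - 12) * e^(-0.012*93)
  = 12 + 14 * e^(-1.116)
  = 12 + 14 * 0.32759
  = 12 + 4.5862
  = 16.59%
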